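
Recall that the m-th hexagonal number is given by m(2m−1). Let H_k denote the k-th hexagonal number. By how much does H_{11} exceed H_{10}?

41

Consecutive hexagonal numbers differ by 4n − 3: here 4·11 − 3 = 41.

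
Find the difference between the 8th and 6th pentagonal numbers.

8·(3·8 − 1)/2 = 92 and 6·(3·6 − 1)/2 = 51.
Difference: 92 − 51 = 41.

41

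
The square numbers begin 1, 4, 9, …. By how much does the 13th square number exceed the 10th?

69

13² = 169 and 10² = 100.
Difference: 169 − 100 = 69.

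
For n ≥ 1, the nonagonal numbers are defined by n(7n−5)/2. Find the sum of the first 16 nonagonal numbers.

Σ i(7i−5)/2 = (7Σi² − 5Σi) / 2 over i = 1..16.
Σi = 136 and Σi² = 1496.
(7·1496 − 5·136) / 2 = 9792/2 = 4896.

4896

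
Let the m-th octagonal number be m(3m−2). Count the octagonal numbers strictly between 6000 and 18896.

The n-th octagonal number is n(3n−2).
Smallest index with value > 6000: n = 46 (giving 6256).
Largest index with value < 18896: n = 79 (giving 18565).
Indices 46 through 79: 34 terms.

34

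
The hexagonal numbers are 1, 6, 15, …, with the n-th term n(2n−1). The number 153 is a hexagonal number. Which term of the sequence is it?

9

Set n(2n−1) = 153, giving 2n² − n − 153 = 0.
The discriminant is 1 + 8·153 = 1225, and √1225 = 35.
So n = (1 + 35) / 4 = 36/4 = 9.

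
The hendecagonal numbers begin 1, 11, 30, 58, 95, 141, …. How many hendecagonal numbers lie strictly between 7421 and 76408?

89

The n-th hendecagonal number is n(9n−7)/2.
Smallest index with value > 7421: n = 42 (giving 7791).
Largest index with value < 76408: n = 130 (giving 75595).
Indices 42 through 130: 89 terms.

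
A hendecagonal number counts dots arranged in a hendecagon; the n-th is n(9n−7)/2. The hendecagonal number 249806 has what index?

236

Set n(9n−7)/2 = 249806, giving 9n² − 7n − 499612 = 0.
So n = (7 + 4241) / 18 = 4248/18 = 236.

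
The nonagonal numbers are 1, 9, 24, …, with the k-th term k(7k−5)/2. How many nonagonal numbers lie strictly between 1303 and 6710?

25

The n-th nonagonal number is n(7n−5)/2.
Smallest index with value > 1303: n = 20 (giving 1350).
Largest index with value < 6710: n = 44 (giving 6666).
Indices 20 through 44: 25 terms.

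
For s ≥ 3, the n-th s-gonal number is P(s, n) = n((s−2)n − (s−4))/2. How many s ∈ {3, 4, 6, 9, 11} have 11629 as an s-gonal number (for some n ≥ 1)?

s = 3: P(3, 152) = 11628 and P(3, 153) = 11781; 11629 is not s-gonal.
s = 4: P(4, 107) = 11449 and P(4, 108) = 11664; 11629 is not s-gonal.
s = 6: P(6, 76) = 11476 and P(6, 77) = 11781; 11629 is not s-gonal.
s = 9: P(9, 58) = 11629. ✓
s = 11: P(11, 51) = 11526 and P(11, 52) = 11986; 11629 is not s-gonal.
Hits: s ∈ {9} → 1.

1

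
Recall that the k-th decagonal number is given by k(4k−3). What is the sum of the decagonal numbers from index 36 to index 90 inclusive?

918225

Σ i(4i−3) = 4Σi² − 3Σi over i = 36..90.
Σi = 4095 − 630 = 3465 and Σi² = 247065 − 14910 = 232155.
4·232155 − 3·3465 = 918225.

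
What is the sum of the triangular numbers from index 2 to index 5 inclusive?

34

Σ i(i+1)/2 = (Σi² + Σi) / 2 over i = 2..5.
Σi = 15 − 1 = 14 and Σi² = 55 − 1 = 54.
(1·54 + 1·14) / 2 = 68/2 = 34.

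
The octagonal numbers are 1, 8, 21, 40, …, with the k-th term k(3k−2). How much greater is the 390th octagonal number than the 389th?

2335

Consecutive octagonal numbers differ by 6n − 5: here 6·390 − 5 = 2335.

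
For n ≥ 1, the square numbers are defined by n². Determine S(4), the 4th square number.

16

4² = 16.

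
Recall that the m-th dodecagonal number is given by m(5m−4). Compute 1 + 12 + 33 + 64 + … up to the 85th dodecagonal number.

1027055

Σ i(5i−4) = 5Σi² − 4Σi over i = 1..85.
Σi = 3655 and Σi² = 208335.
5·208335 − 4·3655 = 1027055.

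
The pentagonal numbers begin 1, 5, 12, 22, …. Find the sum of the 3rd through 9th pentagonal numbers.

399

Σ i(3i−1)/2 = (3Σi² − Σi) / 2 over i = 3..9.
Σi = 45 − 3 = 42 and Σi² = 285 − 5 = 280.
(3·280 − 1·42) / 2 = 798/2 = 399.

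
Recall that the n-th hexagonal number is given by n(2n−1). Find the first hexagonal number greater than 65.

66

Solve n(2n−1) > 65 for integer n.
The largest n with value ≤ 65 is 5 (since 45 ≤ 65 < 66), so the first above is n = 6, value 66.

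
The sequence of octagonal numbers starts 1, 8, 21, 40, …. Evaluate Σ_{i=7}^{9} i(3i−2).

Σ i(3i−2) = 3Σi² − 2Σi over i = 7..9.
Σi = 45 − 21 = 24 and Σi² = 285 − 91 = 194.
3·194 − 2·24 = 534.

534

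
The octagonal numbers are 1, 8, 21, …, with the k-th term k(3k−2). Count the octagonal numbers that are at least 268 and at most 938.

9

The n-th octagonal number is n(3n−2).
Smallest index with value ≥ 268: n = 10 (giving 280).
Largest index with value ≤ 938: n = 18 (giving 936).
Indices 10 through 18: 9 terms.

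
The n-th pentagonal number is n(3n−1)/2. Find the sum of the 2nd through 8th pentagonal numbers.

Σ i(3i−1)/2 = (3Σi² − Σi) / 2 over i = 2..8.
Σi = 36 − 1 = 35 and Σi² = 204 − 1 = 203.
(3·203 − 1·35) / 2 = 574/2 = 287.

287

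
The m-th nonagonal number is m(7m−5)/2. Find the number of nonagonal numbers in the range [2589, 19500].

48

The n-th nonagonal number is n(7n−5)/2.
Smallest index with value ≥ 2589: n = 28 (giving 2674).
Largest index with value ≤ 19500: n = 75 (giving 19500).
Indices 28 through 75: 48 terms.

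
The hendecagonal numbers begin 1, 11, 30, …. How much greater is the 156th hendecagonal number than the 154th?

2783

156·(9·156 − 7)/2 = 108966 and 154·(9·154 − 7)/2 = 106183.
Difference: 108966 − 106183 = 2783.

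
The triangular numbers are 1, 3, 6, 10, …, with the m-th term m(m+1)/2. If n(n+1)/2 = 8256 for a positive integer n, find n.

Set n(n+1)/2 = 8256, giving n² + n − 16512 = 0.
So n = (-1 + 257) / 2 = 256/2 = 128.

128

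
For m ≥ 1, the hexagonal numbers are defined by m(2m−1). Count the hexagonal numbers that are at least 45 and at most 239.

7

The n-th hexagonal number is n(2n−1).
Smallest index with value ≥ 45: n = 5 (giving 45).
Largest index with value ≤ 239: n = 11 (giving 231).
Indices 5 through 11: 7 terms.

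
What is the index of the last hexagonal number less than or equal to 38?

Solve n(2n−1) ≤ 38 for integer n.
n = 4 gives 28 ≤ 38, while n = 5 gives 45 > 38; so the answer is index 4.

4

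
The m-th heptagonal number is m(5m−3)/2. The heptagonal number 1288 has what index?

Set n(5n−3)/2 = 1288, giving 5n² − 3n − 2576 = 0.
The discriminant is 9 + 40·1288 = 51529, and √51529 = 227.
So n = (3 + 227) / 10 = 230/10 = 23.

23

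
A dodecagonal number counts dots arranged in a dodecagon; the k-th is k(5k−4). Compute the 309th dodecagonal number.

309·(5·309 − 4) = 309·1541 = 476169.

476169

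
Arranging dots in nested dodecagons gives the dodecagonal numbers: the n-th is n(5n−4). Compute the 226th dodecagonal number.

The 226th dodecagonal number is n(5n−4) with n = 226.
226·(5·226 − 4) = 226·1126 = 254476.

254476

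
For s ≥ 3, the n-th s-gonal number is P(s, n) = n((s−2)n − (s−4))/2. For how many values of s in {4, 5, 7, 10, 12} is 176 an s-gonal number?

1

s = 4: P(4, 13) = 169 and P(4, 14) = 196; 176 is not s-gonal.
s = 5: P(5, 11) = 176. ✓
s = 7: P(7, 8) = 148 and P(7, 9) = 189; 176 is not s-gonal.
s = 10: P(10, 7) = 175 and P(10, 8) = 232; 176 is not s-gonal.
s = 12: P(12, 6) = 156 and P(12, 7) = 217; 176 is not s-gonal.
Hits: s ∈ {5} → 1.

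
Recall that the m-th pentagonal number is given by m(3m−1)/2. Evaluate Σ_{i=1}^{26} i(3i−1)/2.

9126

Σ i(3i−1)/2 = (3Σi² − Σi) / 2 over i = 1..26.
Σi = 351 and Σi² = 6201.
(3·6201 − 1·351) / 2 = 18252/2 = 9126.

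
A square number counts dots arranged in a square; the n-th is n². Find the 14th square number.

196

The 14th square number is n² with n = 14.
14² = 196.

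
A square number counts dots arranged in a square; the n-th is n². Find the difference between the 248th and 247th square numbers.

n² − (n−1)² = 2n − 1, so 248² − 247² = 2·248 − 1 = 495.

495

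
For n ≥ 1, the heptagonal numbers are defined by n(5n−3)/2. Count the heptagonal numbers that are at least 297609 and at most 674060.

174

The n-th heptagonal number is n(5n−3)/2.
Smallest index with value ≥ 297609: n = 346 (giving 298771).
Largest index with value ≤ 674060: n = 519 (giving 672624).
Indices 346 through 519: 174 terms.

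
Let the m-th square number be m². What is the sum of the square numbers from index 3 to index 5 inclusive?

50

Σ_{i=3}^{5} i² = 55 − 5 = 50.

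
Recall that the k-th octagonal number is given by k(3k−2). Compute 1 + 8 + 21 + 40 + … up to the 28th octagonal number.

Σ i(3i−2) = 3Σi² − 2Σi over i = 1..28.
Σi = 406 and Σi² = 7714.
3·7714 − 2·406 = 22330.

22330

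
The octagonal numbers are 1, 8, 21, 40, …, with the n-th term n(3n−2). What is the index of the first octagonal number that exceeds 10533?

60

Solve n(3n−2) > 10533 for integer n.
The largest n with value ≤ 10533 is 59 (since 10325 ≤ 10533 < 10680), so the first above is n = 60, value 10680.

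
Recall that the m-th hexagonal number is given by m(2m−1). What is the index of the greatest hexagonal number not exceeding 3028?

39

Solve n(2n−1) ≤ 3028 for integer n.
n = 39 gives 3003 ≤ 3028, while n = 40 gives 3160 > 3028; so the answer is index 39.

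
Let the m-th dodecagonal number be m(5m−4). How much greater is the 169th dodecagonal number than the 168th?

1681

Consecutive dodecagonal numbers differ by 10n − 9: here 10·169 − 9 = 1681.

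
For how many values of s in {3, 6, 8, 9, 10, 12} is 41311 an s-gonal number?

s = 3: P(3, 286) = 41041 and P(3, 287) = 41328; 41311 is not s-gonal.
s = 6: P(6, 143) = 40755 and P(6, 144) = 41328; 41311 is not s-gonal.
s = 8: P(8, 117) = 40833 and P(8, 118) = 41536; 41311 is not s-gonal.
s = 9: P(9, 109) = 41311. ✓
s = 10: P(10, 102) = 41310 and P(10, 103) = 42127; 41311 is not s-gonal.
s = 12: P(12, 91) = 41041 and P(12, 92) = 41952; 41311 is not s-gonal.
Hits: s ∈ {9} → 1.

1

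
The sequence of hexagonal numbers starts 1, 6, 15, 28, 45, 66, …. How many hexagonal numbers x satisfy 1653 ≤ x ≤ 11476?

48

The n-th hexagonal number is n(2n−1).
Smallest index with value ≥ 1653: n = 29 (giving 1653).
Largest index with value ≤ 11476: n = 76 (giving 11476).
Indices 29 through 76: 48 terms.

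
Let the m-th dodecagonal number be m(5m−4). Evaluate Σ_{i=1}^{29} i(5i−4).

41035

Σ i(5i−4) = 5Σi² − 4Σi over i = 1..29.
Σi = 435 and Σi² = 8555.
5·8555 − 4·435 = 41035.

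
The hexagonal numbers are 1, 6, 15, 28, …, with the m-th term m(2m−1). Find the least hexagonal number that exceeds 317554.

318003

Solve n(2n−1) > 317554 for integer n.
The largest n with value ≤ 317554 is 398 (since 316410 ≤ 317554 < 318003), so the first above is n = 399, value 318003.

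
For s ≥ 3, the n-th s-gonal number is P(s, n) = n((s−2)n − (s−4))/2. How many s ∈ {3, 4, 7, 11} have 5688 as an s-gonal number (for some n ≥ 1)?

s = 3: P(3, 106) = 5671 and P(3, 107) = 5778; 5688 is not s-gonal.
s = 4: P(4, 75) = 5625 and P(4, 76) = 5776; 5688 is not s-gonal.
s = 7: P(7, 48) = 5688. ✓
s = 11: P(11, 35) = 5390 and P(11, 36) = 5706; 5688 is not s-gonal.
Hits: s ∈ {7} → 1.

1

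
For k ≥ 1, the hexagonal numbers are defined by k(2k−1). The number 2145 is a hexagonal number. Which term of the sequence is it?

Set n(2n−1) = 2145, giving 2n² − n − 2145 = 0.
The discriminant is 1 + 8·2145 = 17161, and √17161 = 131.
So n = (1 + 131) / 4 = 132/4 = 33.
Check: 33·(2·33 − 1) = 2145. ✓

33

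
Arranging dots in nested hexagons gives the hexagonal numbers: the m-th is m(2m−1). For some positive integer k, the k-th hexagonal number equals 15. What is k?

Set n(2n−1) = 15, giving 2n² − n − 15 = 0.
The discriminant is 1 + 8·15 = 121, and √121 = 11.
So n = (1 + 11) / 4 = 12/4 = 3.

3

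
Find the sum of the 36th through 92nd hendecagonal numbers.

1107282

Σ i(9i−7)/2 = (9Σi² − 7Σi) / 2 over i = 36..92.
Σi = 4278 − 630 = 3648 and Σi² = 263810 − 14910 = 248900.
(9·248900 − 7·3648) / 2 = 2214564/2 = 1107282.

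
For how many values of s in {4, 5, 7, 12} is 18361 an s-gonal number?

s = 4: P(4, 135) = 18225 and P(4, 136) = 18496; 18361 is not s-gonal.
s = 5: P(5, 110) = 18095 and P(5, 111) = 18426; 18361 is not s-gonal.
s = 7: P(7, 86) = 18361. ✓
s = 12: P(12, 61) = 18361. ✓
Hits: s ∈ {7, 12} → 2.

2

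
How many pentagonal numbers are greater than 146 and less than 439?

The n-th pentagonal number is n(3n−1)/2.
Smallest index with value > 146: n = 11 (giving 176).
Largest index with value < 439: n = 17 (giving 425).
Indices 11 through 17: 7 terms.

7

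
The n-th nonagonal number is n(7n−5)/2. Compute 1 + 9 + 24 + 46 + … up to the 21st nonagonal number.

Σ i(7i−5)/2 = (7Σi² − 5Σi) / 2 over i = 1..21.
Σi = 231 and Σi² = 3311.
(7·3311 − 5·231) / 2 = 22022/2 = 11011.

11011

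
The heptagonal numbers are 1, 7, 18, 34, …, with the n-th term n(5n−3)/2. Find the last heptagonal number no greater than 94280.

93799

Solve n(5n−3)/2 ≤ 94280 for integer n.
n = 194 gives 93799 ≤ 94280, while n = 195 gives 94770 > 94280; so the answer is 93799.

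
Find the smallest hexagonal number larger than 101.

120

Solve n(2n−1) > 101 for integer n.
The largest n with value ≤ 101 is 7 (since 91 ≤ 101 < 120), so the first above is n = 8, value 120.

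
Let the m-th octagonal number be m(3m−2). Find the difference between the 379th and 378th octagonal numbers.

2269

Consecutive octagonal numbers differ by 6n − 5: here 6·379 − 5 = 2269.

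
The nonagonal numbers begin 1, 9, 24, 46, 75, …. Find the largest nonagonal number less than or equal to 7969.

Solve n(7n−5)/2 ≤ 7969 for integer n.
n = 48 gives 7944 ≤ 7969, while n = 49 gives 8281 > 7969; so the answer is 7944.

7944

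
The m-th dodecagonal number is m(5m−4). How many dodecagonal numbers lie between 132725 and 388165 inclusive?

116

The n-th dodecagonal number is n(5n−4).
Smallest index with value ≥ 132725: n = 164 (giving 133824).
Largest index with value ≤ 388165: n = 279 (giving 388089).
Indices 164 through 279: 116 terms.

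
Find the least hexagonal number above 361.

Solve n(2n−1) > 361 for integer n.
The largest n with value ≤ 361 is 13 (since 325 ≤ 361 < 378), so the first above is n = 14, value 378.

378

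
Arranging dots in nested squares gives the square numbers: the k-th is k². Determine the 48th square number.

2304

The 48th square number is n² with n = 48.
48² = 2304.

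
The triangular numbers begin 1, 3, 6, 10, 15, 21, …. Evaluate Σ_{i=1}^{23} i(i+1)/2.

Σ i(i+1)/2 = (Σi² + Σi) / 2 over i = 1..23.
Σi = 276 and Σi² = 4324.
(1·4324 + 1·276) / 2 = 4600/2 = 2300.

2300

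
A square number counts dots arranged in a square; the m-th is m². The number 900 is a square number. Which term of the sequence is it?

30

We need n² = 900, so n = √900 = 30.
Check: 30² = 900. ✓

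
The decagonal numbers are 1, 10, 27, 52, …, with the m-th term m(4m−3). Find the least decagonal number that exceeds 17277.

17755

Solve n(4n−3) > 17277 for integer n.
The largest n with value ≤ 17277 is 66 (since 17226 ≤ 17277 < 17755), so the first above is n = 67, value 17755.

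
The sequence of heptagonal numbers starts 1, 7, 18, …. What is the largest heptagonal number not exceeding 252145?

Solve n(5n−3)/2 ≤ 252145 for integer n.
n = 317 gives 250747 ≤ 252145, while n = 318 gives 252333 > 252145; so the answer is 250747.

250747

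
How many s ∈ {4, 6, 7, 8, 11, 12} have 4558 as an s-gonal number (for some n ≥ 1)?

s = 4: P(4, 67) = 4489 and P(4, 68) = 4624; 4558 is not s-gonal.
s = 6: P(6, 47) = 4371 and P(6, 48) = 4560; 4558 is not s-gonal.
s = 7: P(7, 43) = 4558. ✓
s = 8: P(8, 39) = 4485 and P(8, 40) = 4720; 4558 is not s-gonal.
s = 11: P(11, 32) = 4496 and P(11, 33) = 4785; 4558 is not s-gonal.
s = 12: P(12, 30) = 4380 and P(12, 31) = 4681; 4558 is not s-gonal.
Hits: s ∈ {7} → 1.

1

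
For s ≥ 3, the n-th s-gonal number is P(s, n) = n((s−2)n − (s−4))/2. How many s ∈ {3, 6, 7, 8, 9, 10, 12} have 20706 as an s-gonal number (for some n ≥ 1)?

s = 3: P(3, 203) = 20706. ✓
s = 6: P(6, 102) = 20706. ✓
s = 7: P(7, 91) = 20566 and P(7, 92) = 21022; 20706 is not s-gonal.
s = 8: P(8, 83) = 20501 and P(8, 84) = 21000; 20706 is not s-gonal.
s = 9: P(9, 77) = 20559 and P(9, 78) = 21099; 20706 is not s-gonal.
s = 10: P(10, 72) = 20520 and P(10, 73) = 21097; 20706 is not s-gonal.
s = 12: P(12, 64) = 20224 and P(12, 65) = 20865; 20706 is not s-gonal.
Hits: s ∈ {3, 6} → 2.

2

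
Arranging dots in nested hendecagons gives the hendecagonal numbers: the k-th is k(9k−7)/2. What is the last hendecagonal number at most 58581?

Solve n(9n−7)/2 ≤ 58581 for integer n.
n = 114 gives 58083 ≤ 58581, while n = 115 gives 59110 > 58581; so the answer is 58083.

58083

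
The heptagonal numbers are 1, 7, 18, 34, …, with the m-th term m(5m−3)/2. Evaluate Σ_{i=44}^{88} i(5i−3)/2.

504570

Σ i(5i−3)/2 = (5Σi² − 3Σi) / 2 over i = 44..88.
Σi = 3916 − 946 = 2970 and Σi² = 231044 − 27434 = 203610.
(5·203610 − 3·2970) / 2 = 1009140/2 = 504570.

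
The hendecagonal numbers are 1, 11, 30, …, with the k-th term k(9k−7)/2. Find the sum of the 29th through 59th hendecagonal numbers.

276458

Σ i(9i−7)/2 = (9Σi² − 7Σi) / 2 over i = 29..59.
Σi = 1770 − 406 = 1364 and Σi² = 70210 − 7714 = 62496.
(9·62496 − 7·1364) / 2 = 552916/2 = 276458.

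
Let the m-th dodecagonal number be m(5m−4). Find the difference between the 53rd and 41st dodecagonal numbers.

53·(5·53 − 4) = 13833 and 41·(5·41 − 4) = 8241.
Difference: 13833 − 8241 = 5592.

5592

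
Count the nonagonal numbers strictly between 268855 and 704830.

The n-th nonagonal number is n(7n−5)/2.
Smallest index with value > 268855: n = 278 (giving 269799).
Largest index with value < 704830: n = 449 (giving 704481).
Indices 278 through 449: 172 terms.

172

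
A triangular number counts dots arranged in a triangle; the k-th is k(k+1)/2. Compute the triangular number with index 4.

4·5/2 = 20/2 = 10.

10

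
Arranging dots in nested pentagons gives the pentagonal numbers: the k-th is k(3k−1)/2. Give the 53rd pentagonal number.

4187

The 53rd pentagonal number is n(3n−1)/2 with n = 53.
53·(3·53 − 1)/2 = 53·158/2 = 53·79 = 4187.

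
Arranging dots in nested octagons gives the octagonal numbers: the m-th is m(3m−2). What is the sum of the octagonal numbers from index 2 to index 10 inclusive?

1044

Σ i(3i−2) = 3Σi² − 2Σi over i = 2..10.
Σi = 55 − 1 = 54 and Σi² = 385 − 1 = 384.
3·384 − 2·54 = 1044.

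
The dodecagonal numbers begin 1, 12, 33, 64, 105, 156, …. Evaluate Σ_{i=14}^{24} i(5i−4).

19569

Σ i(5i−4) = 5Σi² − 4Σi over i = 14..24.
Σi = 300 − 91 = 209 and Σi² = 4900 − 819 = 4081.
5·4081 − 4·209 = 19569.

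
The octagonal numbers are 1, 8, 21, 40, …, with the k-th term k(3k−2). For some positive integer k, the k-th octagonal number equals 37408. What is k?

112

Set n(3n−2) = 37408, giving 3n² − 2n − 37408 = 0.
The discriminant is 4 + 12·37408 = 448900, and √448900 = 670.
So n = (2 + 670) / 6 = 672/6 = 112.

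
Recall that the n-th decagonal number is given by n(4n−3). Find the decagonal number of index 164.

107092

The 164th decagonal number is n(4n−3) with n = 164.
164·(4·164 − 3) = 164·653 = 107092.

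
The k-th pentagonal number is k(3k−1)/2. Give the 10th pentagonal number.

10·(3·10 − 1)/2 = 10·29/2 = 145.

145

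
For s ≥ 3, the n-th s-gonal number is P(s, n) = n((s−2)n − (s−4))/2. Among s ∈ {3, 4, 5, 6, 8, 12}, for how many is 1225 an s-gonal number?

3

s = 3: P(3, 49) = 1225. ✓
s = 4: P(4, 35) = 1225. ✓
s = 5: P(5, 28) = 1162 and P(5, 29) = 1247; 1225 is not s-gonal.
s = 6: P(6, 25) = 1225. ✓
s = 8: P(8, 20) = 1160 and P(8, 21) = 1281; 1225 is not s-gonal.
s = 12: P(12, 16) = 1216 and P(12, 17) = 1377; 1225 is not s-gonal.
Hits: s ∈ {3, 4, 6} → 3.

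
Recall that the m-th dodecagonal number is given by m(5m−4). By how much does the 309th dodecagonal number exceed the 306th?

309·(5·309 − 4) = 476169 and 306·(5·306 − 4) = 466956.
Difference: 476169 − 466956 = 9213.

9213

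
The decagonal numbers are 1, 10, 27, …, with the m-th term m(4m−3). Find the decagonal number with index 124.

61132

124·(4·124 − 3) = 124·493 = 61132.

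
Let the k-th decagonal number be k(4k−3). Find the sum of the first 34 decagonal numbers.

52955

Σ i(4i−3) = 4Σi² − 3Σi over i = 1..34.
Σi = 595 and Σi² = 13685.
4·13685 − 3·595 = 52955.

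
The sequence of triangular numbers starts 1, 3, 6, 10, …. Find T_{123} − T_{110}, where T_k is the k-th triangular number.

123·124/2 = 7626 and 110·111/2 = 6105.
Difference: 7626 − 6105 = 1521.

1521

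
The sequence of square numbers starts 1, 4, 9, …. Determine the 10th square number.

100

10² = 100.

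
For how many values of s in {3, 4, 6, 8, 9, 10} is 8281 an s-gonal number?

s = 3: P(3, 128) = 8256 and P(3, 129) = 8385; 8281 is not s-gonal.
s = 4: P(4, 91) = 8281. ✓
s = 6: P(6, 64) = 8128 and P(6, 65) = 8385; 8281 is not s-gonal.
s = 8: P(8, 52) = 8008 and P(8, 53) = 8321; 8281 is not s-gonal.
s = 9: P(9, 49) = 8281. ✓
s = 10: P(10, 45) = 7965 and P(10, 46) = 8326; 8281 is not s-gonal.
Hits: s ∈ {4, 9} → 2.

2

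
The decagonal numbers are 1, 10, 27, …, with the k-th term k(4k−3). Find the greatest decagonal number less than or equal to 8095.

7965

Solve n(4n−3) ≤ 8095 for integer n.
n = 45 gives 7965 ≤ 8095, while n = 46 gives 8326 > 8095; so the answer is 7965.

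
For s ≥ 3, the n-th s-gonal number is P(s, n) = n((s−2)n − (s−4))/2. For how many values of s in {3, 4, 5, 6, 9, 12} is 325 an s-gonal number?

3

s = 3: P(3, 25) = 325. ✓
s = 4: P(4, 18) = 324 and P(4, 19) = 361; 325 is not s-gonal.
s = 5: P(5, 14) = 287 and P(5, 15) = 330; 325 is not s-gonal.
s = 6: P(6, 13) = 325. ✓
s = 9: P(9, 10) = 325. ✓
s = 12: P(12, 8) = 288 and P(12, 9) = 369; 325 is not s-gonal.
Hits: s ∈ {3, 6, 9} → 3.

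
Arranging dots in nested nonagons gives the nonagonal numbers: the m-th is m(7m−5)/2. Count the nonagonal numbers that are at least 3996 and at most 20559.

43

The n-th nonagonal number is n(7n−5)/2.
Smallest index with value ≥ 3996: n = 35 (giving 4200).
Largest index with value ≤ 20559: n = 77 (giving 20559).
Indices 35 through 77: 43 terms.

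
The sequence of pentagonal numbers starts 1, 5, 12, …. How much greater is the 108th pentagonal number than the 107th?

322

Consecutive pentagonal numbers differ by 3n − 2: here 3·108 − 2 = 322.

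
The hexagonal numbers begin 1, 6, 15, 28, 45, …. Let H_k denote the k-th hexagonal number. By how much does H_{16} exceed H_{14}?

16·(2·16 − 1) = 496 and 14·(2·14 − 1) = 378.
Difference: 496 − 378 = 118.

118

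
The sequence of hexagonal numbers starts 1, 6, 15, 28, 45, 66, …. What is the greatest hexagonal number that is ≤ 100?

91

Solve n(2n−1) ≤ 100 for integer n.
n = 7 gives 91 ≤ 100, while n = 8 gives 120 > 100; so the answer is 91.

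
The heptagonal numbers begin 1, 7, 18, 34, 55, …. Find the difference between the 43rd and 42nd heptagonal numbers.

211

Consecutive heptagonal numbers differ by 5n − 4: here 5·43 − 4 = 211.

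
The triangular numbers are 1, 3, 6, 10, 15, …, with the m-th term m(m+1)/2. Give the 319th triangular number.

51040

319·320/2 = 102080/2 = 51040.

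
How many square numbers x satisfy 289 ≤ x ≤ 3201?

40

The n-th square number is n².
Smallest index with value ≥ 289: n = 17 (giving 289).
Largest index with value ≤ 3201: n = 56 (giving 3136).
Indices 17 through 56: 40 terms.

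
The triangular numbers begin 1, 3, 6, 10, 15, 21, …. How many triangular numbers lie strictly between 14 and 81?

8

The n-th triangular number is n(n+1)/2.
Smallest index with value > 14: n = 5 (giving 15).
Largest index with value < 81: n = 12 (giving 78).
Indices 5 through 12: 8 terms.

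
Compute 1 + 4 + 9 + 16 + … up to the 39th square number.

20540

Σ_{i=1}^{39} i² = 39·40·79/6 = 20540.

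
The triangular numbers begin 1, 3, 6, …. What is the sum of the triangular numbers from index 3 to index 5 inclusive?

31

Σ i(i+1)/2 = (Σi² + Σi) / 2 over i = 3..5.
Σi = 15 − 3 = 12 and Σi² = 55 − 5 = 50.
(1·50 + 1·12) / 2 = 62/2 = 31.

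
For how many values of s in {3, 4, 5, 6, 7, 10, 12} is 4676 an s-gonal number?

s = 3: P(3, 96) = 4656 and P(3, 97) = 4753; 4676 is not s-gonal.
s = 4: P(4, 68) = 4624 and P(4, 69) = 4761; 4676 is not s-gonal.
s = 5: P(5, 56) = 4676. ✓
s = 6: P(6, 48) = 4560 and P(6, 49) = 4753; 4676 is not s-gonal.
s = 7: P(7, 43) = 4558 and P(7, 44) = 4774; 4676 is not s-gonal.
s = 10: P(10, 34) = 4522 and P(10, 35) = 4795; 4676 is not s-gonal.
s = 12: P(12, 30) = 4380 and P(12, 31) = 4681; 4676 is not s-gonal.
Hits: s ∈ {5} → 1.

1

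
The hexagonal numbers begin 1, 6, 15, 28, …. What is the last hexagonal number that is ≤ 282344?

280875

Solve n(2n−1) ≤ 282344 for integer n.
n = 375 gives 280875 ≤ 282344, while n = 376 gives 282376 > 282344; so the answer is 280875.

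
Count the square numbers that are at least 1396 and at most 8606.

55

The n-th square number is n².
Smallest index with value ≥ 1396: n = 38 (giving 1444).
Largest index with value ≤ 8606: n = 92 (giving 8464).
Indices 38 through 92: 55 terms.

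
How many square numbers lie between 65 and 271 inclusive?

The n-th square number is n².
Smallest index with value ≥ 65: n = 9 (giving 81).
Largest index with value ≤ 271: n = 16 (giving 256).
Indices 9 through 16: 8 terms.

8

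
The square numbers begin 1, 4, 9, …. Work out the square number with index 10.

The 10th square number is n² with n = 10.
10² = 100.

100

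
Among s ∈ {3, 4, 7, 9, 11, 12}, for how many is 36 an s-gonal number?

2

s = 3: P(3, 8) = 36. ✓
s = 4: P(4, 6) = 36. ✓
s = 7: P(7, 4) = 34 and P(7, 5) = 55; 36 is not s-gonal.
s = 9: P(9, 3) = 24 and P(9, 4) = 46; 36 is not s-gonal.
s = 11: P(11, 3) = 30 and P(11, 4) = 58; 36 is not s-gonal.
s = 12: P(12, 3) = 33 and P(12, 4) = 64; 36 is not s-gonal.
Hits: s ∈ {3, 4} → 2.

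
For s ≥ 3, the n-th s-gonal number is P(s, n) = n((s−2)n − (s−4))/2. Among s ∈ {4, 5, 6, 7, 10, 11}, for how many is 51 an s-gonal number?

s = 4: P(4, 7) = 49 and P(4, 8) = 64; 51 is not s-gonal.
s = 5: P(5, 6) = 51. ✓
s = 6: P(6, 5) = 45 and P(6, 6) = 66; 51 is not s-gonal.
s = 7: P(7, 4) = 34 and P(7, 5) = 55; 51 is not s-gonal.
s = 10: P(10, 3) = 27 and P(10, 4) = 52; 51 is not s-gonal.
s = 11: P(11, 3) = 30 and P(11, 4) = 58; 51 is not s-gonal.
Hits: s ∈ {5} → 1.

1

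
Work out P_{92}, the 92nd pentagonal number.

The 92nd pentagonal number is n(3n−1)/2 with n = 92.
92·(3·92 − 1)/2 = 92·275/2 = 12650.

12650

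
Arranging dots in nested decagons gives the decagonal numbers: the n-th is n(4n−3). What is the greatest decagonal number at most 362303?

Solve n(4n−3) ≤ 362303 for integer n.
n = 301 gives 361501 ≤ 362303, while n = 302 gives 363910 > 362303; so the answer is 361501.

361501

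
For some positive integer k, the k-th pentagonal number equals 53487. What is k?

Set n(3n−1)/2 = 53487, giving 3n² − n − 106974 = 0.
The discriminant is 1 + 24·53487 = 1283689, and √1283689 = 1133.
So n = (1 + 1133) / 6 = 1134/6 = 189.

189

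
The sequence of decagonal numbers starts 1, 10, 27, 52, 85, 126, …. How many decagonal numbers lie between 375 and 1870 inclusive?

12

The n-th decagonal number is n(4n−3).
Smallest index with value ≥ 375: n = 11 (giving 451).
Largest index with value ≤ 1870: n = 22 (giving 1870).
Indices 11 through 22: 12 terms.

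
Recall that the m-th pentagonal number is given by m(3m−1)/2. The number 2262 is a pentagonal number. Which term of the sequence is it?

39

Set n(3n−1)/2 = 2262, giving 3n² − n − 4524 = 0.
The discriminant is 1 + 24·2262 = 54289, and √54289 = 233.
So n = (1 + 233) / 6 = 234/6 = 39.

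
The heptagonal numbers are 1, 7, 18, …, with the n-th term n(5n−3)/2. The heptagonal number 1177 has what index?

22

Set n(5n−3)/2 = 1177, giving 5n² − 3n − 2354 = 0.
The discriminant is 9 + 40·1177 = 47089, and √47089 = 217.
So n = (3 + 217) / 10 = 220/10 = 22.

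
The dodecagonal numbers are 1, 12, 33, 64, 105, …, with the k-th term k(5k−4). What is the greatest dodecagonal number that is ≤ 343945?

Solve n(5n−4) ≤ 343945 for integer n.
n = 262 gives 342172 ≤ 343945, while n = 263 gives 344793 > 343945; so the answer is 342172.

342172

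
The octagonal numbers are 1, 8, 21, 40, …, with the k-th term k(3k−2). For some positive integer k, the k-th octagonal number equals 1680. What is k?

24

Set n(3n−2) = 1680, giving 3n² − 2n − 1680 = 0.
The discriminant is 4 + 12·1680 = 20164, and √20164 = 142.
So n = (2 + 142) / 6 = 144/6 = 24.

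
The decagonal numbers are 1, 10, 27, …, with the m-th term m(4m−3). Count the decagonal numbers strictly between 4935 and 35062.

The n-th decagonal number is n(4n−3).
Smallest index with value > 4935: n = 36 (giving 5076).
Largest index with value < 35062: n = 93 (giving 34317).
Indices 36 through 93: 58 terms.

58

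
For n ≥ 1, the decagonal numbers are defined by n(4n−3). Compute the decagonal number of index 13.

The 13th decagonal number is n(4n−3) with n = 13.
13·(4·13 − 3) = 13·49 = 637.

637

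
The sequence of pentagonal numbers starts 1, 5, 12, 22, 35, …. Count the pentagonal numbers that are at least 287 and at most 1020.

13

The n-th pentagonal number is n(3n−1)/2.
Smallest index with value ≥ 287: n = 14 (giving 287).
Largest index with value ≤ 1020: n = 26 (giving 1001).
Indices 14 through 26: 13 terms.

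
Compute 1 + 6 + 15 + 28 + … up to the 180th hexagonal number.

3904170

Σ i(2i−1) = 2Σi² − Σi over i = 1..180.
Σi = 16290 and Σi² = 1960230.
2·1960230 − 1·16290 = 3904170.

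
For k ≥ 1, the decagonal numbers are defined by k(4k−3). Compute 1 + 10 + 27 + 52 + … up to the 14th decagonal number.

Σ i(4i−3) = 4Σi² − 3Σi over i = 1..14.
Σi = 105 and Σi² = 1015.
4·1015 − 3·105 = 3745.

3745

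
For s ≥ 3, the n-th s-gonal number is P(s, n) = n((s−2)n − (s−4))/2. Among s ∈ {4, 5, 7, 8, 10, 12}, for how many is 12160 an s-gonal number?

1

s = 4: P(4, 110) = 12100 and P(4, 111) = 12321; 12160 is not s-gonal.
s = 5: P(5, 90) = 12105 and P(5, 91) = 12376; 12160 is not s-gonal.
s = 7: P(7, 70) = 12145 and P(7, 71) = 12496; 12160 is not s-gonal.
s = 8: P(8, 64) = 12160. ✓
s = 10: P(10, 55) = 11935 and P(10, 56) = 12376; 12160 is not s-gonal.
s = 12: P(12, 49) = 11809 and P(12, 50) = 12300; 12160 is not s-gonal.
Hits: s ∈ {8} → 1.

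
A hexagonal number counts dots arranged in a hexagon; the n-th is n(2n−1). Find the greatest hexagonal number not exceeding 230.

190

Solve n(2n−1) ≤ 230 for integer n.
n = 10 gives 190 ≤ 230, while n = 11 gives 231 > 230; so the answer is 190.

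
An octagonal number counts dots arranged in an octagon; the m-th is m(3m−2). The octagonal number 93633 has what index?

177

Set n(3n−2) = 93633, giving 3n² − 2n − 93633 = 0.
The discriminant is 4 + 12·93633 = 1123600, and √1123600 = 1060.
So n = (2 + 1060) / 6 = 1062/6 = 177.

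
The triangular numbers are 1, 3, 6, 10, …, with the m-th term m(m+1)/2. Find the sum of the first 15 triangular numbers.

Σ i(i+1)/2 = (Σi² + Σi) / 2 over i = 1..15.
Σi = 120 and Σi² = 1240.
(1·1240 + 1·120) / 2 = 1360/2 = 680.

680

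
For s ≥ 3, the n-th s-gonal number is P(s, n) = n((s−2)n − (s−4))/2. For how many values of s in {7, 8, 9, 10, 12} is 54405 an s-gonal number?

2

s = 7: P(7, 147) = 53802 and P(7, 148) = 54538; 54405 is not s-gonal.
s = 8: P(8, 135) = 54405. ✓
s = 9: P(9, 125) = 54375 and P(9, 126) = 55251; 54405 is not s-gonal.
s = 10: P(10, 117) = 54405. ✓
s = 12: P(12, 104) = 53664 and P(12, 105) = 54705; 54405 is not s-gonal.
Hits: s ∈ {8, 10} → 2.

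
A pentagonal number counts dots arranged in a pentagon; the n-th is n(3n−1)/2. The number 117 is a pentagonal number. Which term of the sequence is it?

Set n(3n−1)/2 = 117, giving 3n² − n − 234 = 0.
The discriminant is 1 + 24·117 = 2809, and √2809 = 53.
So n = (1 + 53) / 6 = 54/6 = 9.

9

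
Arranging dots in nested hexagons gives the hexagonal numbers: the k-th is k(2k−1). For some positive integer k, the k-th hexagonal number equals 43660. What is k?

148

Set n(2n−1) = 43660, giving 2n² − n − 43660 = 0.
The discriminant is 1 + 8·43660 = 349281, and √349281 = 591.
So n = (1 + 591) / 4 = 592/4 = 148.
Check: 148·(2·148 − 1) = 43660. ✓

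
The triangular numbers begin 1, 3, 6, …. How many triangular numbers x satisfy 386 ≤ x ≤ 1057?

The n-th triangular number is n(n+1)/2.
Smallest index with value ≥ 386: n = 28 (giving 406).
Largest index with value ≤ 1057: n = 45 (giving 1035).
Indices 28 through 45: 18 terms.

18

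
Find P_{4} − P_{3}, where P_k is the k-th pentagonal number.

10

Consecutive pentagonal numbers differ by 3n − 2: here 3·4 − 2 = 10.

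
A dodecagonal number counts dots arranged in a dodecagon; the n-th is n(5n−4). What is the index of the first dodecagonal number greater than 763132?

Solve n(5n−4) > 763132 for integer n.
The largest n with value ≤ 763132 is 391 (since 762841 ≤ 763132 < 766752), so the first above is n = 392, value 766752.

392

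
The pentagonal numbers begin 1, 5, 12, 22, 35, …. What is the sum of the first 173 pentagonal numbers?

2603823

Σ i(3i−1)/2 = (3Σi² − Σi) / 2 over i = 1..173.
Σi = 15051 and Σi² = 1740899.
(3·1740899 − 1·15051) / 2 = 5207646/2 = 2603823.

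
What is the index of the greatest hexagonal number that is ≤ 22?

3

Solve n(2n−1) ≤ 22 for integer n.
n = 3 gives 15 ≤ 22, while n = 4 gives 28 > 22; so the answer is index 3.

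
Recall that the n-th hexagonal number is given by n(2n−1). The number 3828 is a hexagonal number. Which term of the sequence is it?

Set n(2n−1) = 3828, giving 2n² − n − 3828 = 0.
The discriminant is 1 + 8·3828 = 30625, and √30625 = 175.
So n = (1 + 175) / 4 = 176/4 = 44.

44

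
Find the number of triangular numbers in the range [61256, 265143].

The n-th triangular number is n(n+1)/2.
Smallest index with value ≥ 61256: n = 350 (giving 61425).
Largest index with value ≤ 265143: n = 727 (giving 264628).
Indices 350 through 727: 378 terms.

378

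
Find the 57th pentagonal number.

4845

The 57th pentagonal number is n(3n−1)/2 with n = 57.
57·(3·57 − 1)/2 = 57·170/2 = 57·85 = 4845.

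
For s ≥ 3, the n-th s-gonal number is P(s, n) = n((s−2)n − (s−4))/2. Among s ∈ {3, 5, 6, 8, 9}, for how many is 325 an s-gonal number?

3

s = 3: P(3, 25) = 325. ✓
s = 5: P(5, 14) = 287 and P(5, 15) = 330; 325 is not s-gonal.
s = 6: P(6, 13) = 325. ✓
s = 8: P(8, 10) = 280 and P(8, 11) = 341; 325 is not s-gonal.
s = 9: P(9, 10) = 325. ✓
Hits: s ∈ {3, 6, 9} → 3.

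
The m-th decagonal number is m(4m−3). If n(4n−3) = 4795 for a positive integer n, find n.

35

Set n(4n−3) = 4795, giving 4n² − 3n − 4795 = 0.
So n = (3 + 277) / 8 = 280/8 = 35.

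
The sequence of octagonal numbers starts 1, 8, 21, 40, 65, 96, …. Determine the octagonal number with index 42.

5208

42·(3·42 − 2) = 42·124 = 5208.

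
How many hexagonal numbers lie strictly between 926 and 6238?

35

The n-th hexagonal number is n(2n−1).
Smallest index with value > 926: n = 22 (giving 946).
Largest index with value < 6238: n = 56 (giving 6216).
Indices 22 through 56: 35 terms.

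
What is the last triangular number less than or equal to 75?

66

Solve n(n+1)/2 ≤ 75 for integer n.
n = 11 gives 66 ≤ 75, while n = 12 gives 78 > 75; so the answer is 66.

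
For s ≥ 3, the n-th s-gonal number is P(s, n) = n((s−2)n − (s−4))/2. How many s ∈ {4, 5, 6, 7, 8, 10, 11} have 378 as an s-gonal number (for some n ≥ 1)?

s = 4: P(4, 19) = 361 and P(4, 20) = 400; 378 is not s-gonal.
s = 5: P(5, 16) = 376 and P(5, 17) = 425; 378 is not s-gonal.
s = 6: P(6, 14) = 378. ✓
s = 7: P(7, 12) = 342 and P(7, 13) = 403; 378 is not s-gonal.
s = 8: P(8, 11) = 341 and P(8, 12) = 408; 378 is not s-gonal.
s = 10: P(10, 10) = 370 and P(10, 11) = 451; 378 is not s-gonal.
s = 11: P(11, 9) = 333 and P(11, 10) = 415; 378 is not s-gonal.
Hits: s ∈ {6} → 1.

1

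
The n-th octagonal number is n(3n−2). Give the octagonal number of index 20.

1160

The 20th octagonal number is n(3n−2) with n = 20.
20·(3·20 − 2) = 20·58 = 1160.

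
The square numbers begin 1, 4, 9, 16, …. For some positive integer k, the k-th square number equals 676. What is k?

We need n² = 676, so n = √676 = 26.

26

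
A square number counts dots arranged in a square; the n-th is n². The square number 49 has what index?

7

We need n² = 49, so n = √49 = 7.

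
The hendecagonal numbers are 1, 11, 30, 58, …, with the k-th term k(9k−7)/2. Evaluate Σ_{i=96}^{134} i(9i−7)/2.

2327520

Σ i(9i−7)/2 = (9Σi² − 7Σi) / 2 over i = 96..134.
Σi = 9045 − 4560 = 4485 and Σi² = 811035 − 290320 = 520715.
(9·520715 − 7·4485) / 2 = 4655040/2 = 2327520.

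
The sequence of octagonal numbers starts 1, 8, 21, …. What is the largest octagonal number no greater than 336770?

336005

Solve n(3n−2) ≤ 336770 for integer n.
n = 335 gives 336005 ≤ 336770, while n = 336 gives 338016 > 336770; so the answer is 336005.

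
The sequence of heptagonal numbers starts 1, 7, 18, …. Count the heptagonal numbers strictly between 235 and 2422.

The n-th heptagonal number is n(5n−3)/2.
Smallest index with value > 235: n = 11 (giving 286).
Largest index with value < 2422: n = 31 (giving 2356).
Indices 11 through 31: 21 terms.

21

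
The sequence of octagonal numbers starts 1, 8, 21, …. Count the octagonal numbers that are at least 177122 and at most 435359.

138

The n-th octagonal number is n(3n−2).
Smallest index with value ≥ 177122: n = 244 (giving 178120).
Largest index with value ≤ 435359: n = 381 (giving 434721).
Indices 244 through 381: 138 terms.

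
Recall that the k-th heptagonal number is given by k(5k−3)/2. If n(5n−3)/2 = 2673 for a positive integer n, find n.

Set n(5n−3)/2 = 2673, giving 5n² − 3n − 5346 = 0.
So n = (3 + 327) / 10 = 330/10 = 33.

33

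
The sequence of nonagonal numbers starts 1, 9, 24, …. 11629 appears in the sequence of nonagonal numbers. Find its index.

58

Set n(7n−5)/2 = 11629, giving 7n² − 5n − 23258 = 0.
The discriminant is 25 + 56·11629 = 651249, and √651249 = 807.
So n = (5 + 807) / 14 = 812/14 = 58.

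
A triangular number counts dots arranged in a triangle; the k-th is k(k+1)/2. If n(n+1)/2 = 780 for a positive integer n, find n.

Set n(n+1)/2 = 780, giving n² + n − 1560 = 0.
The discriminant is 1 + 8·780 = 6241, and √6241 = 79.
So n = (-1 + 79) / 2 = 78/2 = 39.

39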